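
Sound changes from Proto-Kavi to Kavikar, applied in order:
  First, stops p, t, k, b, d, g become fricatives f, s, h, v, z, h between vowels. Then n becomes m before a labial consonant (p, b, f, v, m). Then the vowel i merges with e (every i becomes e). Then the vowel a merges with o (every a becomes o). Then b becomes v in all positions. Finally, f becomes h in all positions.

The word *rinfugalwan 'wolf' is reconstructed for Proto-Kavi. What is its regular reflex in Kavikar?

remhuholwon

Kavikar: *rinfugalwan
  rinfugalwan → rinfuhalwan   [intervocalic lenition]
  rinfuhalwan → rimfuhalwan   [nasal place assimilation]
  rimfuhalwan → remfuhalwan   [vowel merger]
  remfuhalwan → remfuholwon   [vowel merger]
  remfuholwon (rule 5 does not apply)
  remfuholwon → remhuholwon   [unconditioned shift]
  giving Kavikar remhuholwon.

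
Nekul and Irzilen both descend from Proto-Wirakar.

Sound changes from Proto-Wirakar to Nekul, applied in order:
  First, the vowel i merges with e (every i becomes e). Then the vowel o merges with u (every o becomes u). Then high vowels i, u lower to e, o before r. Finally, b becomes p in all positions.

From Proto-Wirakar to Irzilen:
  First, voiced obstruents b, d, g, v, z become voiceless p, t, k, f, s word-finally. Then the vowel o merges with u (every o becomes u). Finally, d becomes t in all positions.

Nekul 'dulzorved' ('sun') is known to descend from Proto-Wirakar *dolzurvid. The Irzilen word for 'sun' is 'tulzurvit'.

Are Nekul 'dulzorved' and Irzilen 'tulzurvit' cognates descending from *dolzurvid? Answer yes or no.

Derive the expected Irzilen reflex of *dolzurvid:
Irzilen: *dolzurvid > dolzurvit > dulzurvit > tulzurvit  (by final devoicing, vowel merger, unconditioned shift)
Irzilen 'tulzurvit' matches the regular reflex exactly, so the pair is cognate.

yes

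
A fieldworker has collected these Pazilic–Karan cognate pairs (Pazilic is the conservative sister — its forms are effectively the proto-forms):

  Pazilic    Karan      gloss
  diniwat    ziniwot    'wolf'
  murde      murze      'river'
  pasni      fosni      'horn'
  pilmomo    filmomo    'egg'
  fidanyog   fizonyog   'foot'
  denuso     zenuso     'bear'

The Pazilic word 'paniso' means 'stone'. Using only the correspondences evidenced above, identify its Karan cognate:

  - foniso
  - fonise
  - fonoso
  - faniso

pasni ~ fosni — Pazilic p corresponds to Karan f word-initially before a back vowel.
fidanyog ~ fizonyog — Pazilic a corresponds to Karan o after a consonant, before a nasal.
Applying these to Pazilic 'paniso':
  paniso → faniso   (p→f word-initially before a back vowel)
  faniso → foniso   (a→o after a consonant, before a nasal)
So the Karan cognate is 'foniso'.

foniso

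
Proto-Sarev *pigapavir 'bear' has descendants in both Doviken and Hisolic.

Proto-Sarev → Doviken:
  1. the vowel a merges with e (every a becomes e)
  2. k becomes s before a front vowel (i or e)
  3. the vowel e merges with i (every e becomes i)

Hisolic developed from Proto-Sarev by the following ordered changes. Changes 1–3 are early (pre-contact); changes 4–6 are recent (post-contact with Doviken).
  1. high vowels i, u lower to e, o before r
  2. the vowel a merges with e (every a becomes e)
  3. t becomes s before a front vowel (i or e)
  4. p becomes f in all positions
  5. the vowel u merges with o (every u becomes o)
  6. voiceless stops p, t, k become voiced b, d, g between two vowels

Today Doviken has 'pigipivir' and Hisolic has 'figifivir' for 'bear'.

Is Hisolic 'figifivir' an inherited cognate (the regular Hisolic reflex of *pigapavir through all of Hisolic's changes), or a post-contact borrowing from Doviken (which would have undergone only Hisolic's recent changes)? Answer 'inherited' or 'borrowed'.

If inherited, *pigapavir would pass through all of Hisolic's changes:
Hisolic: start from *pigapavir.
  rule 1 (pre-rhotic lowering): pigapavir → pigapaver
  rule 2 (vowel merger): pigapaver → pigepever
  rule 3: no change — pigepever
  rule 4 (unconditioned shift): pigepever → figefever
  rule 5: no change — figefever
  rule 6: no change — figefever
  ⇒ Hisolic figefever
If borrowed from Doviken 'pigipivir' after the early changes, it would undergo only the recent ones:
  rule 4 (unconditioned shift): pigipivir → figifivir
  rule 5 (vowel merger): no change (figifivir)
  rule 6 (intervocalic voicing): no change (figifivir)
  ⇒ as a loan: figifivir
Hisolic 'figifivir' matches the loan outcome 'figifivir', not the inherited 'figefever' — it skipped the early Hisolic changes, so it was borrowed from Doviken.

borrowed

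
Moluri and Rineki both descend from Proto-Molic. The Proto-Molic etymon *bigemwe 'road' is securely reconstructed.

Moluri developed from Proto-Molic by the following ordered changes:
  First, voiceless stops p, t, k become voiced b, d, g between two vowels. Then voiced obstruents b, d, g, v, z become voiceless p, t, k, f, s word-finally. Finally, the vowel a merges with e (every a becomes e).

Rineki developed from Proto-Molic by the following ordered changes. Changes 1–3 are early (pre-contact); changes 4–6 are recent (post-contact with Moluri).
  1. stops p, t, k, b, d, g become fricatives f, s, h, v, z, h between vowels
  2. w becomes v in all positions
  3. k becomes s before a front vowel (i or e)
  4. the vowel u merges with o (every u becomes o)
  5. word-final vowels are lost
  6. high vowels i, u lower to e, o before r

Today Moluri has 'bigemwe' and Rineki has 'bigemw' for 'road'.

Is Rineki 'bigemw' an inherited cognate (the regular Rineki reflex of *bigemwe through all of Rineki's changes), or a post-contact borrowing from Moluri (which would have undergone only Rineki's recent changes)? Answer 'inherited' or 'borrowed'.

If inherited, *bigemwe would pass through all of Rineki's changes:
Rineki: *bigemwe > bihemwe > bihemve > bihemv  (by intervocalic lenition, unconditioned shift, apocope)
If borrowed from Moluri 'bigemwe' after the early changes, it would undergo only the recent ones:
  rule 4 (vowel merger): no change (bigemwe)
  rule 5 (apocope): bigemwe → bigemw
  rule 6 (pre-rhotic lowering): no change (bigemw)
  ⇒ as a loan: bigemw
Rineki 'bigemw' matches the loan outcome 'bigemw', not the inherited 'bihemv' — it skipped the early Rineki changes, so it was borrowed from Moluri.

borrowed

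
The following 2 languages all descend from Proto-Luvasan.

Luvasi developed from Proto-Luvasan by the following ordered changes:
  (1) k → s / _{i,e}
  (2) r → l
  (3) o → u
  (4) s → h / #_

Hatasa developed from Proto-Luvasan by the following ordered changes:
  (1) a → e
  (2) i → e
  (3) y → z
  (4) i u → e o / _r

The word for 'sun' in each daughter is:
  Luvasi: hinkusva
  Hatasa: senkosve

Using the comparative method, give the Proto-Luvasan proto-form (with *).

Position 1: Luvasi has h, Hatasa has s. Hatasa preserves s here (none of its changes turn any other segment into s), so the proto-segment is *s.
Position 8: Luvasi has a, Hatasa has e. Luvasi preserves a here (none of its changes turn any other segment into a), so the proto-segment is *a.
This points to *sinkosva. Verify forward in each daughter:
Luvasi: *sinkosva > sinkusva > hinkusva  (by vowel merger, debuccalisation)
Hatasa: *sinkosva
  sinkosva → sinkosve   [vowel merger]
  sinkosve → senkosve   [vowel merger]
  senkosve (rule 3 does not apply)
  senkosve (rule 4 does not apply)
  giving Hatasa senkosve.
No other proto-form is consistent with every reflex, so the reconstruction is *sinkosva.

*sinkosva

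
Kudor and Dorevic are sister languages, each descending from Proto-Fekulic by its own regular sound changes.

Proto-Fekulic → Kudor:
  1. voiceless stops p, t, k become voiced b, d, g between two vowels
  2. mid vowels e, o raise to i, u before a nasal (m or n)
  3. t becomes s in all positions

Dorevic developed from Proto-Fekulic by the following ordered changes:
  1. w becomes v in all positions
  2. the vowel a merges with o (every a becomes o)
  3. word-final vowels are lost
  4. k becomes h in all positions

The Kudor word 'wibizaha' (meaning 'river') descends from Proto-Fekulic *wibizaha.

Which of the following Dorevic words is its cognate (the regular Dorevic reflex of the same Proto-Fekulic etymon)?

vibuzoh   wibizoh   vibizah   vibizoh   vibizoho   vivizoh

Dorevic: *wibizaha > vibizaha > vibizoho > vibizoh  (by unconditioned shift, vowel merger, apocope)
The other candidates each miss or misapply at least one Dorevic change.

vibizoh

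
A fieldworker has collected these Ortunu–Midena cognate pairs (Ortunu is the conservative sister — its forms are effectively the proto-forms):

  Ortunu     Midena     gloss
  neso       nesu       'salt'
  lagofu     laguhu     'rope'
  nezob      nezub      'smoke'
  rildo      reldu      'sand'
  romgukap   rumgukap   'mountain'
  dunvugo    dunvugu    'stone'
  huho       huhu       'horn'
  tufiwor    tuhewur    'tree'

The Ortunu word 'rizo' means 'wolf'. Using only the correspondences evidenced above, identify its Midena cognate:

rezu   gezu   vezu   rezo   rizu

rildo ~ reldu, tufiwor ~ tuhewur — Ortunu i corresponds to Midena e after a consonant, before a consonant other than r, m, n, p, b, f, v.
neso ~ nesu, rildo ~ reldu — Ortunu o corresponds to Midena u word-finally.
Applying these to Ortunu 'rizo':
  rizo → rezo   (i→e after a consonant, before a consonant other than r, m, n, p, b, f, v)
  rezo → rezu   (o→u word-finally)
So the Midena cognate is 'rezu'.

rezu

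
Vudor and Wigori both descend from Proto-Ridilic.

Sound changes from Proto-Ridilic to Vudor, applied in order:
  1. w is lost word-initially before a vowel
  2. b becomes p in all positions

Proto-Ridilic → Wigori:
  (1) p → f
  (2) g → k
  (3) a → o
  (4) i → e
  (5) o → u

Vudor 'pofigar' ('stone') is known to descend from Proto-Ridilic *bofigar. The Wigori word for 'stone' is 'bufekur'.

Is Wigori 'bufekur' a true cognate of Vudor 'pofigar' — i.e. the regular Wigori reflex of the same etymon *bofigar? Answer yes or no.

Derive the expected Wigori reflex of *bofigar:
Wigori: *bofigar > bofikar > bofikor > bofekor > bufekur  (by unconditioned shift, vowel merger, vowel merger, vowel merger)
Wigori 'bufekur' matches the regular reflex exactly, so the pair is cognate.

yes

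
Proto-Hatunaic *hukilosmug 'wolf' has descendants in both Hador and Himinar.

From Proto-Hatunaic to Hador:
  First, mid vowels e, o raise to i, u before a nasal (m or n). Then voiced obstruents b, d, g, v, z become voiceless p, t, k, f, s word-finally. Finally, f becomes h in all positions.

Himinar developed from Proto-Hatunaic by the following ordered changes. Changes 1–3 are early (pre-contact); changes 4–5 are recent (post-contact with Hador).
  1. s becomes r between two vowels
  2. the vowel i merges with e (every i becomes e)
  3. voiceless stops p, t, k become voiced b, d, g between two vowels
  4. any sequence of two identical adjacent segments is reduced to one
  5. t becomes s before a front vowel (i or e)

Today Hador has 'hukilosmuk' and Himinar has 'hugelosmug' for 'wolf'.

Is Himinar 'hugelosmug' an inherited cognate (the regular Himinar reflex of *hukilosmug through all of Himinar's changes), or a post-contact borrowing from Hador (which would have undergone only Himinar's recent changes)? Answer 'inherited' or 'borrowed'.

inherited

If inherited, *hukilosmug would pass through all of Himinar's changes:
Himinar: *hukilosmug
  hukilosmug (rule 1 does not apply)
  hukilosmug → hukelosmug   [vowel merger]
  hukelosmug → hugelosmug   [intervocalic voicing]
  hugelosmug (rule 4 does not apply)
  hugelosmug (rule 5 does not apply)
  giving Himinar hugelosmug.
If borrowed from Hador 'hukilosmuk' after the early changes, it would undergo only the recent ones:
  rule 4 (degemination): no change (hukilosmuk)
  rule 5 (palatalisation): no change (hukilosmuk)
  ⇒ as a loan: hukilosmuk
Himinar 'hugelosmug' matches the inherited outcome exactly, so it is an inherited cognate, not a loan.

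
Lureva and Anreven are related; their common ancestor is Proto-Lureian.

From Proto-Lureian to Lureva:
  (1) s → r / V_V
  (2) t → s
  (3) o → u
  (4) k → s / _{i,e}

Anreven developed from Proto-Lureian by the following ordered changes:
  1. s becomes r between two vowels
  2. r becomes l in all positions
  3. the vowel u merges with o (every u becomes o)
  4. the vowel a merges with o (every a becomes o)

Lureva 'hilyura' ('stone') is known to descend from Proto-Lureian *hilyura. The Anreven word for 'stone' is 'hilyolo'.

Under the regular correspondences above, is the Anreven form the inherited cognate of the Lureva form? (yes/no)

Derive the expected Anreven reflex of *hilyura:
Anreven: start from *hilyura.
  rule 1: no change — hilyura
  rule 2 (unconditioned shift): hilyura → hilyula
  rule 3 (vowel merger): hilyula → hilyola
  rule 4 (vowel merger): hilyola → hilyolo
  ⇒ Anreven hilyolo
Anreven 'hilyolo' matches the regular reflex exactly, so the pair is cognate.

yes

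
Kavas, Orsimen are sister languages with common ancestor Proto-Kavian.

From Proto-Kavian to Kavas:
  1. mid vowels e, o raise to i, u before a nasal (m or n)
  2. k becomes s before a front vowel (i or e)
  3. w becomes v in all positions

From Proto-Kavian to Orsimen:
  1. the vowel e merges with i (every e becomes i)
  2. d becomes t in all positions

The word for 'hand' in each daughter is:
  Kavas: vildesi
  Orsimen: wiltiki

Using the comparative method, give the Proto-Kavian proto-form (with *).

Position 5: Kavas has e, Orsimen has i. Kavas preserves e here (none of its changes turn any other segment into e), so the proto-segment is *e.
Position 6: Kavas has s, Orsimen has k. Orsimen preserves k here (none of its changes turn any other segment into k), so the proto-segment is *k.
Position 1: Kavas has v, Orsimen has w. Orsimen preserves w here (none of its changes turn any other segment into w), so the proto-segment is *w.
Continuing position by position gives *wildeki; check it forward:
Kavas: start from *wildeki.
  rule 1: no change — wildeki
  rule 2 (palatalisation): wildeki → wildesi
  rule 3 (unconditioned shift): wildesi → vildesi
  ⇒ Kavas vildesi
Orsimen: *wildeki > wildiki > wiltiki  (by vowel merger, unconditioned shift)
*wildeki is the unique common source.

*wildeki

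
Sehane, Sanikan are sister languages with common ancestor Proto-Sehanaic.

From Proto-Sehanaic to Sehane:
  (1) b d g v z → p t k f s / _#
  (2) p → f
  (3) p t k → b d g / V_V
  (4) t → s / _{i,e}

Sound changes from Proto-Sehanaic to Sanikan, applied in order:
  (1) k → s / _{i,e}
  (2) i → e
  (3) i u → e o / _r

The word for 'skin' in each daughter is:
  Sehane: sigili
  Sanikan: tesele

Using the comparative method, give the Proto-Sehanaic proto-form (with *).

Position 4: Sehane has i, Sanikan has e. Sehane preserves i here (none of its changes turn any other segment into i), so the proto-segment is *i.
Position 2: Sehane has i, Sanikan has e. Sehane preserves i here (none of its changes turn any other segment into i), so the proto-segment is *i.
Position 3: Sehane has g, Sanikan has s. Taking the neighbouring segments as reconstructed: Sehane g could go back to *k or *g; Sanikan s could go back to *k or *s — the one source consistent with every daughter is *k.
This points to *tikili. Verify forward in each daughter:
Sehane: *tikili > tigili > sigili  (by intervocalic voicing, palatalisation)
Sanikan: start from *tikili.
  rule 1 (palatalisation): tikili → tisili
  rule 2 (vowel merger): tisili → tesele
  rule 3: no change — tesele
  ⇒ Sanikan tesele
Only *tikili yields all of Sehane sigili, Sanikan tesele.

*tikili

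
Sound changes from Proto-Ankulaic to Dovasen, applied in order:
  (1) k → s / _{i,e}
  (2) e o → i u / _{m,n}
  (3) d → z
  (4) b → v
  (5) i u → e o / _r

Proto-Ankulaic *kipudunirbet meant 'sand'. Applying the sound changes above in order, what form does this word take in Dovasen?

sipuzunervet

Dovasen: start from *kipudunirbet.
  rule 1 (palatalisation): kipudunirbet → sipudunirbet
  rule 2: no change — sipudunirbet
  rule 3 (unconditioned shift): sipudunirbet → sipuzunirbet
  rule 4 (unconditioned shift): sipuzunirbet → sipuzunirvet
  rule 5 (pre-rhotic lowering): sipuzunirvet → sipuzunervet
  ⇒ Dovasen sipuzunervet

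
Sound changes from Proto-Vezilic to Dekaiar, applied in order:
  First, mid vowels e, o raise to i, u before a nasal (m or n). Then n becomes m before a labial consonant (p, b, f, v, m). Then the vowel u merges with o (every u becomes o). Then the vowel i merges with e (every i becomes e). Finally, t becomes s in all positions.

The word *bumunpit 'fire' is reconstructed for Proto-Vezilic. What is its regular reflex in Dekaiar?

Dekaiar: *bumunpit > bumumpit > bomompit > bomompet > bomompes  (by nasal place assimilation, vowel merger, vowel merger, unconditioned shift)

bomompes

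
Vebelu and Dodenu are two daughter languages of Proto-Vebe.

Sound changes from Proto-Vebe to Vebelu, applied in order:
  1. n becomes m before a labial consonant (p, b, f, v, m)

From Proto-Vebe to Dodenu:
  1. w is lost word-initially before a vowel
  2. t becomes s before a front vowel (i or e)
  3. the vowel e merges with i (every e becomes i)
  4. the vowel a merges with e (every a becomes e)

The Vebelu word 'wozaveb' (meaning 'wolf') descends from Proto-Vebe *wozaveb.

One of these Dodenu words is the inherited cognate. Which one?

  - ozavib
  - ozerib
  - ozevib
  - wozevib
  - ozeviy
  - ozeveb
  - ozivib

ozevib

Dodenu: *wozaveb
  wozaveb → ozaveb   [glide loss]
  ozaveb (rule 2 does not apply)
  ozaveb → ozavib   [vowel merger]
  ozavib → ozevib   [vowel merger]
  giving Dodenu ozevib.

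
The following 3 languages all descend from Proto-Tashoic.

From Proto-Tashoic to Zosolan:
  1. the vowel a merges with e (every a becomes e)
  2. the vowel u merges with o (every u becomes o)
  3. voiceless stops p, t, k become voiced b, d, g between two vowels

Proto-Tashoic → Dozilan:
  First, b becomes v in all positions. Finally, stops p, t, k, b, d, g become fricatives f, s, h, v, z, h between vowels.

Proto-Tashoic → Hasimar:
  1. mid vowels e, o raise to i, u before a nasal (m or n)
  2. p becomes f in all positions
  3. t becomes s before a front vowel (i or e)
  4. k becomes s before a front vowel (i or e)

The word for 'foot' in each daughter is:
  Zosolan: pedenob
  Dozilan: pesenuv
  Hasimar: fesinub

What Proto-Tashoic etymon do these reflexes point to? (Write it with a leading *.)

*petenub

Position 7: Zosolan has b, Dozilan has v, Hasimar has b. Hasimar preserves b here (none of its changes turn any other segment into b), so the proto-segment is *b.
Position 3: Zosolan has d, Dozilan has s, Hasimar has s. Taking the neighbouring segments as reconstructed: Zosolan d could go back to *t or *d; Dozilan s could go back to *t or *s; Hasimar s could go back to *t or *k or *s — the one source consistent with every daughter is *t.
Position 4: Zosolan has e, Dozilan has e, Hasimar has i. Dozilan preserves e here (none of its changes turn any other segment into e), so the proto-segment is *e.
Continuing position by position gives *petenub; check it forward:
Zosolan: *petenub
  petenub (rule 1 does not apply)
  petenub → petenob   [vowel merger]
  petenob → pedenob   [intervocalic voicing]
  giving Zosolan pedenob.
Dozilan: *petenub
  petenub → petenuv   [unconditioned shift]
  petenuv → pesenuv   [intervocalic lenition]
  giving Dozilan pesenuv.
Hasimar: *petenub > petinub > fetinub > fesinub  (by pre-nasal raising, unconditioned shift, palatalisation)
*petenub is the unique common source.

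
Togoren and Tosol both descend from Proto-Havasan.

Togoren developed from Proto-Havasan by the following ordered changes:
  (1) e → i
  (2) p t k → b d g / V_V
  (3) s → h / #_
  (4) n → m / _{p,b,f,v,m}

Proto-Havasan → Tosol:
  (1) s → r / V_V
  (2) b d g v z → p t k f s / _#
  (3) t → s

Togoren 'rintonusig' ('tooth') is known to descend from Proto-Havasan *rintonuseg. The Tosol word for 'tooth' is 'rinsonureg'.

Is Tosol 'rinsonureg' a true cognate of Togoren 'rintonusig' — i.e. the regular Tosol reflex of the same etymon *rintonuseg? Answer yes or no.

no

Derive the expected Tosol reflex of *rintonuseg:
Tosol: start from *rintonuseg.
  rule 1 (rhotacism): rintonuseg → rintonureg
  rule 2 (final devoicing): rintonureg → rintonurek
  rule 3 (unconditioned shift): rintonurek → rinsonurek
  ⇒ Tosol rinsonurek
The regular Tosol reflex would be 'rinsonurek', but the attested form is 'rinsonureg'. The correspondence is irregular, so they are not cognates (the Tosol form has a different source).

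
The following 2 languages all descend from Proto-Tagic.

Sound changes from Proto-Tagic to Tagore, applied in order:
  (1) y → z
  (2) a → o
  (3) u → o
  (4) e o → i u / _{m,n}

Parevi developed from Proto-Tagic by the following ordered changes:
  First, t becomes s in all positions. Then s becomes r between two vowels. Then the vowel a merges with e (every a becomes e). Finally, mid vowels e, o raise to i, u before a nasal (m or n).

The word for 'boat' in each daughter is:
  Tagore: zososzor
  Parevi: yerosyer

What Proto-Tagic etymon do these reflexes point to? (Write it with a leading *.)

*yasosyar

Position 1: Tagore has z, Parevi has y. Parevi preserves y here (none of its changes turn any other segment into y), so the proto-segment is *y.
Position 3: Tagore has s, Parevi has r. Tagore preserves s here (none of its changes turn any other segment into s), so the proto-segment is *s.
Continuing position by position gives *yasosyar; check it forward:
Tagore: *yasosyar > zasoszar > zososzor  (by unconditioned shift, vowel merger)
Parevi: *yasosyar
  yasosyar (rule 1 does not apply)
  yasosyar → yarosyar   [rhotacism]
  yarosyar → yerosyer   [vowel merger]
  yerosyer (rule 4 does not apply)
  giving Parevi yerosyer.
No other proto-form is consistent with every reflex, so the reconstruction is *yasosyar.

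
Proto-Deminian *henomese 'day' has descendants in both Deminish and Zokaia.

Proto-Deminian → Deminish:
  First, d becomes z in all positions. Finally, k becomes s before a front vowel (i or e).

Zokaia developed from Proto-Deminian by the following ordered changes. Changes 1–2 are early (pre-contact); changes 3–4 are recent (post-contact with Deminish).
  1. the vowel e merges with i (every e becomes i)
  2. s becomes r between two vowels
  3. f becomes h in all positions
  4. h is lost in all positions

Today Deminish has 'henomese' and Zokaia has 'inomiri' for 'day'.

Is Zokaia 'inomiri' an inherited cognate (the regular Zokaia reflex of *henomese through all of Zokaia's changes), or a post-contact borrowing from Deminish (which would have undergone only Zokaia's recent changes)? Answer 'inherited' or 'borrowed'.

inherited

If inherited, *henomese would pass through all of Zokaia's changes:
Zokaia: *henomese > hinomisi > hinomiri > inomiri  (by vowel merger, rhotacism, h-loss)
If borrowed from Deminish 'henomese' after the early changes, it would undergo only the recent ones:
  rule 3 (unconditioned shift): no change (henomese)
  rule 4 (h-loss): henomese → enomese
  ⇒ as a loan: enomese
Zokaia 'inomiri' matches the inherited outcome exactly, so it is an inherited cognate, not a loan.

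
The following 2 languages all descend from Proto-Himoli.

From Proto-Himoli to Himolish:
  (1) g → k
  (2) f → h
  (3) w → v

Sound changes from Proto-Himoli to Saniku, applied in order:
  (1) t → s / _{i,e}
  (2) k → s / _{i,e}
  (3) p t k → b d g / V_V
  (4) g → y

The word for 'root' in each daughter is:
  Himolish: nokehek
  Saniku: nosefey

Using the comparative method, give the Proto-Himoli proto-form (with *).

Position 5: Himolish has h, Saniku has f. Saniku preserves f here (none of its changes turn any other segment into f), so the proto-segment is *f.
Position 7: Himolish has k, Saniku has y. Taking the neighbouring segments as reconstructed: Himolish k could go back to *k or *g; Saniku y could go back to *g or *y — the one source consistent with every daughter is *g.
Verify the candidate proto-form against each daughter:
Himolish: start from *nokefeg.
  rule 1 (unconditioned shift): nokefeg → nokefek
  rule 2 (unconditioned shift): nokefek → nokehek
  rule 3: no change — nokehek
  ⇒ Himolish nokehek
Saniku: start from *nokefeg.
  rule 1: no change — nokefeg
  rule 2 (palatalisation): nokefeg → nosefeg
  rule 3: no change — nosefeg
  rule 4 (unconditioned shift): nosefeg → nosefey
  ⇒ Saniku nosefey
*nokefeg is the unique common source.

*nokefeg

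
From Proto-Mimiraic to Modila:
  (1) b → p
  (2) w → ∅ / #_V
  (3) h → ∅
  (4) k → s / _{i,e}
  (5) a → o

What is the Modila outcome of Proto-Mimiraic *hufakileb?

Modila: *hufakileb
  hufakileb → hufakilep   [unconditioned shift]
  hufakilep (rule 2 does not apply)
  hufakilep → ufakilep   [h-loss]
  ufakilep → ufasilep   [palatalisation]
  ufasilep → ufosilep   [vowel merger]
  giving Modila ufosilep.

ufosilep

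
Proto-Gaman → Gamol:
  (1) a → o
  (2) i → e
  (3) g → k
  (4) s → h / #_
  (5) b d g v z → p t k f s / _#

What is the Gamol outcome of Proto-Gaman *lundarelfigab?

lundorelfekop

Gamol: *lundarelfigab > lundorelfigob > lundorelfegob > lundorelfekob > lundorelfekop  (by vowel merger, vowel merger, unconditioned shift, final devoicing)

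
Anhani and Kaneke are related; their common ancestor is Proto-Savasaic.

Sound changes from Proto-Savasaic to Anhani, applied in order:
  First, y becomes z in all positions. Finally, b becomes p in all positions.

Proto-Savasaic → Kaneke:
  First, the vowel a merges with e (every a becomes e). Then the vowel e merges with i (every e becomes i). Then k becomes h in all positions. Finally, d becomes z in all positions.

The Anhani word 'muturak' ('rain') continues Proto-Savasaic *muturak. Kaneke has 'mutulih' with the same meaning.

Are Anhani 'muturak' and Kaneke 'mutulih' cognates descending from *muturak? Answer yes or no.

Derive the expected Kaneke reflex of *muturak:
Kaneke: start from *muturak.
  rule 1 (vowel merger): muturak → muturek
  rule 2 (vowel merger): muturek → muturik
  rule 3 (unconditioned shift): muturik → muturih
  rule 4: no change — muturih
  ⇒ Kaneke muturih
The regular Kaneke reflex would be 'muturih', but the attested form is 'mutulih'. The correspondence is irregular, so they are not cognates (the Kaneke form has a different source).

no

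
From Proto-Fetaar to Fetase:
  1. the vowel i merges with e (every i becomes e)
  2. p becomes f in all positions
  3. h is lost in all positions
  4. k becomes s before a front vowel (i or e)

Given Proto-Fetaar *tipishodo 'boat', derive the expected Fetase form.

Fetase: *tipishodo
  tipishodo → tepeshodo   [vowel merger]
  tepeshodo → tefeshodo   [unconditioned shift]
  tefeshodo → tefesodo   [h-loss]
  tefesodo (rule 4 does not apply)
  giving Fetase tefesodo.

tefesodo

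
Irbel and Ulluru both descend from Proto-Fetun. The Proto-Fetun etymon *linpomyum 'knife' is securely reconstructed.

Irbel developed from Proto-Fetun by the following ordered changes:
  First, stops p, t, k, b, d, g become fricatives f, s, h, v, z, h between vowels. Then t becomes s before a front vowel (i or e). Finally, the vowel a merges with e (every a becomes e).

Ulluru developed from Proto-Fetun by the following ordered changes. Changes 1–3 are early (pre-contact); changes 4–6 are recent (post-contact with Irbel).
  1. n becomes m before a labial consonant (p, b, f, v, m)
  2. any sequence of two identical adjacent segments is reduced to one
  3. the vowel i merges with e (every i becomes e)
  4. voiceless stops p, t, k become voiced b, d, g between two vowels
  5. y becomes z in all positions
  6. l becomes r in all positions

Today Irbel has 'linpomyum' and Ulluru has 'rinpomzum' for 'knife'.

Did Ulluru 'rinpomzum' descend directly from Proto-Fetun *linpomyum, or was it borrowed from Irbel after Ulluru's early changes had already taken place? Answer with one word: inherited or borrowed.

borrowed

If inherited, *linpomyum would pass through all of Ulluru's changes:
Ulluru: *linpomyum
  linpomyum → limpomyum   [nasal place assimilation]
  limpomyum (rule 2 does not apply)
  limpomyum → lempomyum   [vowel merger]
  lempomyum (rule 4 does not apply)
  lempomyum → lempomzum   [unconditioned shift]
  lempomzum → rempomzum   [unconditioned shift]
  giving Ulluru rempomzum.
If borrowed from Irbel 'linpomyum' after the early changes, it would undergo only the recent ones:
  rule 4 (intervocalic voicing): no change (linpomyum)
  rule 5 (unconditioned shift): linpomyum → linpomzum
  rule 6 (unconditioned shift): linpomzum → rinpomzum
  ⇒ as a loan: rinpomzum
Ulluru 'rinpomzum' matches the loan outcome 'rinpomzum', not the inherited 'rempomzum' — it skipped the early Ulluru changes, so it was borrowed from Irbel.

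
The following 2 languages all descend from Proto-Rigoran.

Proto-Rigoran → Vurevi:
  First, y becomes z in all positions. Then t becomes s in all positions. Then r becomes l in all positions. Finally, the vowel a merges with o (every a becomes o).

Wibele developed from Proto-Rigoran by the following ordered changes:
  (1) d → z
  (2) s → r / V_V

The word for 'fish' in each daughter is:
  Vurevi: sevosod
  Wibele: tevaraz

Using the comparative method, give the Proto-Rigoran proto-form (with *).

Position 5: Vurevi has s, Wibele has r. Taking the neighbouring segments as reconstructed: Vurevi s could go back to *t or *s; Wibele r could go back to *s or *r — the one source consistent with every daughter is *s.
Position 6: Vurevi has o, Wibele has a. Wibele preserves a here (none of its changes turn any other segment into a), so the proto-segment is *a.
Continuing position by position gives *tevasad; check it forward:
Vurevi: *tevasad
  tevasad (rule 1 does not apply)
  tevasad → sevasad   [unconditioned shift]
  sevasad (rule 3 does not apply)
  sevasad → sevosod   [vowel merger]
  giving Vurevi sevosod.
Wibele: *tevasad
  tevasad → tevasaz   [unconditioned shift]
  tevasaz → tevaraz   [rhotacism]
  giving Wibele tevaraz.
No other proto-form is consistent with every reflex, so the reconstruction is *tevasad.

*tevasad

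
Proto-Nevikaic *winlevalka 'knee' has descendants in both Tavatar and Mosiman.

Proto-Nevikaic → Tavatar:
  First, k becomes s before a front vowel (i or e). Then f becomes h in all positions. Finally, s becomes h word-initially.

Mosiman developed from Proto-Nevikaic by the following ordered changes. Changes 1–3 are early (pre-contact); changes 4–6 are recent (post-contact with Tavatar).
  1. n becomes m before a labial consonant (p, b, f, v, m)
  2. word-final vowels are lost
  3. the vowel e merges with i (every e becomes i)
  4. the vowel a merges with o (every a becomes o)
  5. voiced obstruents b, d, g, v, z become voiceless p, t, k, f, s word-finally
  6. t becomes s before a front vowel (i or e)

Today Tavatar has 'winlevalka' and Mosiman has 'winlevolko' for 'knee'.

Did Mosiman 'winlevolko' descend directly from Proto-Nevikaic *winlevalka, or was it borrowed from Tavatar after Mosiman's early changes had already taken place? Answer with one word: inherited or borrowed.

If inherited, *winlevalka would pass through all of Mosiman's changes:
Mosiman: *winlevalka
  winlevalka (rule 1 does not apply)
  winlevalka → winlevalk   [apocope]
  winlevalk → winlivalk   [vowel merger]
  winlivalk → winlivolk   [vowel merger]
  winlivolk (rule 5 does not apply)
  winlivolk (rule 6 does not apply)
  giving Mosiman winlivolk.
If borrowed from Tavatar 'winlevalka' after the early changes, it would undergo only the recent ones:
  rule 4 (vowel merger): winlevalka → winlevolko
  rule 5 (final devoicing): no change (winlevolko)
  rule 6 (palatalisation): no change (winlevolko)
  ⇒ as a loan: winlevolko
Mosiman 'winlevolko' matches the loan outcome 'winlevolko', not the inherited 'winlivolk' — it skipped the early Mosiman changes, so it was borrowed from Tavatar.

borrowed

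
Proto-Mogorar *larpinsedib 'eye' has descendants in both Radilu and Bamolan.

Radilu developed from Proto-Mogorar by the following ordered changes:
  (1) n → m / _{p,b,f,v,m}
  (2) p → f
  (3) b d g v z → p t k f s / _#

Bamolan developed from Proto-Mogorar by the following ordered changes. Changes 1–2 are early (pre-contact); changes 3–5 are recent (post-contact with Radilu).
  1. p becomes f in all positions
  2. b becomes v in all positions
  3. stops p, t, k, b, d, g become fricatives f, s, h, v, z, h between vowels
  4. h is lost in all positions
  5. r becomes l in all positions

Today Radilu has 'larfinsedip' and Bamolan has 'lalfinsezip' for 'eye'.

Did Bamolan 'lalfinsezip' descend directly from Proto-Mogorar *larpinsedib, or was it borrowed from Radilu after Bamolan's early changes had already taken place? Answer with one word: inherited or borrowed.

If inherited, *larpinsedib would pass through all of Bamolan's changes:
Bamolan: *larpinsedib
  larpinsedib → larfinsedib   [unconditioned shift]
  larfinsedib → larfinsediv   [unconditioned shift]
  larfinsediv → larfinseziv   [intervocalic lenition]
  larfinseziv (rule 4 does not apply)
  larfinseziv → lalfinseziv   [unconditioned shift]
  giving Bamolan lalfinseziv.
If borrowed from Radilu 'larfinsedip' after the early changes, it would undergo only the recent ones:
  rule 3 (intervocalic lenition): larfinsedip → larfinsezip
  rule 4 (h-loss): no change (larfinsezip)
  rule 5 (unconditioned shift): larfinsezip → lalfinsezip
  ⇒ as a loan: lalfinsezip
Bamolan 'lalfinsezip' matches the loan outcome 'lalfinsezip', not the inherited 'lalfinseziv' — it skipped the early Bamolan changes, so it was borrowed from Radilu.

borrowed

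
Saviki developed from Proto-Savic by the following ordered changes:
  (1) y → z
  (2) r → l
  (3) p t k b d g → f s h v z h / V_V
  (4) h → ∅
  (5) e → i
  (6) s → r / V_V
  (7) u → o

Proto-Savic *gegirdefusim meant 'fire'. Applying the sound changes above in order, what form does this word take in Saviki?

Saviki: *gegirdefusim
  gegirdefusim (rule 1 does not apply)
  gegirdefusim → gegildefusim   [unconditioned shift]
  gegildefusim → gehildefusim   [intervocalic lenition]
  gehildefusim → geildefusim   [h-loss]
  geildefusim → giildifusim   [vowel merger]
  giildifusim → giildifurim   [rhotacism]
  giildifurim → giildiforim   [vowel merger]
  giving Saviki giildiforim.

giildiforim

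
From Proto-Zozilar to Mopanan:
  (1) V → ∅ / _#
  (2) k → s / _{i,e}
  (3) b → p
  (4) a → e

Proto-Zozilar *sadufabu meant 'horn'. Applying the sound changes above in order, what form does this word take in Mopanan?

Mopanan: *sadufabu > sadufab > sadufap > sedufep  (by apocope, unconditioned shift, vowel merger)

sedufep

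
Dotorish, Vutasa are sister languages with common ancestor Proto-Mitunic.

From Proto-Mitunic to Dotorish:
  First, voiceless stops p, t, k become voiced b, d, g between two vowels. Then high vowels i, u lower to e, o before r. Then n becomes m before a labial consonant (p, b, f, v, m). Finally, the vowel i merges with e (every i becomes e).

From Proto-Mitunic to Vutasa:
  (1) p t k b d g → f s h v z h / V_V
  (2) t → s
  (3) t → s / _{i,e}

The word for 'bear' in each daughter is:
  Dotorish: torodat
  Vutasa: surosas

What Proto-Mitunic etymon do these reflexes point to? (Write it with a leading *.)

Position 5: Dotorish has d, Vutasa has s. Taking the neighbouring segments as reconstructed: Dotorish d could go back to *t or *d; Vutasa s could go back to *t or *s — the one source consistent with every daughter is *t.
Position 2: Dotorish has o, Vutasa has u. Vutasa preserves u here (none of its changes turn any other segment into u), so the proto-segment is *u.
Verify the candidate proto-form against each daughter:
Dotorish: *turotat
  turotat → turodat   [intervocalic voicing]
  turodat → torodat   [pre-rhotic lowering]
  torodat (rule 3 does not apply)
  torodat (rule 4 does not apply)
  giving Dotorish torodat.
Vutasa: *turotat > turosat > surosas  (by intervocalic lenition, unconditioned shift)
*turotat is the unique common source.

*turotat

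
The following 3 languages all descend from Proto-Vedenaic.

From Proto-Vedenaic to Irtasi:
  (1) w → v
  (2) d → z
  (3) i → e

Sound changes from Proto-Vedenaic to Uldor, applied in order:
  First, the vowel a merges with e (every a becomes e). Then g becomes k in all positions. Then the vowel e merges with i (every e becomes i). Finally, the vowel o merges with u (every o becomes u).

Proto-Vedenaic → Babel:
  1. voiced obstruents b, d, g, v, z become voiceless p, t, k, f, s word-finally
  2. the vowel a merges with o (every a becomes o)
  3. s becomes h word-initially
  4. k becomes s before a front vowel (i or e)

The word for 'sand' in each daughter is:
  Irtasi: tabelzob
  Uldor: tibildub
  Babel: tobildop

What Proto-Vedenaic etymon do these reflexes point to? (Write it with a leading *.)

Position 4: Irtasi has e, Uldor has i, Babel has i. Babel preserves i here (none of its changes turn any other segment into i), so the proto-segment is *i.
Position 2: Irtasi has a, Uldor has i, Babel has o. Irtasi preserves a here (none of its changes turn any other segment into a), so the proto-segment is *a.
This points to *tabildob. Verify forward in each daughter:
Irtasi: *tabildob
  tabildob (rule 1 does not apply)
  tabildob → tabilzob   [unconditioned shift]
  tabilzob → tabelzob   [vowel merger]
  giving Irtasi tabelzob.
Uldor: *tabildob > tebildob > tibildob > tibildub  (by vowel merger, vowel merger, vowel merger)
Babel: *tabildob
  tabildob → tabildop   [final devoicing]
  tabildop → tobildop   [vowel merger]
  tobildop (rule 3 does not apply)
  tobildop (rule 4 does not apply)
  giving Babel tobildop.
*tabildob is the unique common source.

*tabildob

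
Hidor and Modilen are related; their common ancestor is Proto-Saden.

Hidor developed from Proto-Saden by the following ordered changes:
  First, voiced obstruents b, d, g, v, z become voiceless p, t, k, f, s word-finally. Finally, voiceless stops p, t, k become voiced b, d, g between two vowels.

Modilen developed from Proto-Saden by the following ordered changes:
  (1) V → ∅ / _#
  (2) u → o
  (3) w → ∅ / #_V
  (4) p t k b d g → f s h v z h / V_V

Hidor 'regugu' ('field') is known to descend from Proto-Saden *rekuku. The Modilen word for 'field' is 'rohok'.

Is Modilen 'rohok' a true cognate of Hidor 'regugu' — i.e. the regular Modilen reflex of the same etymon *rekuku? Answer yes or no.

Derive the expected Modilen reflex of *rekuku:
Modilen: *rekuku
  rekuku → rekuk   [apocope]
  rekuk → rekok   [vowel merger]
  rekok (rule 3 does not apply)
  rekok → rehok   [intervocalic lenition]
  giving Modilen rehok.
The regular Modilen reflex would be 'rehok', but the attested form is 'rohok'. The correspondence is irregular, so they are not cognates (the Modilen form has a different source).

no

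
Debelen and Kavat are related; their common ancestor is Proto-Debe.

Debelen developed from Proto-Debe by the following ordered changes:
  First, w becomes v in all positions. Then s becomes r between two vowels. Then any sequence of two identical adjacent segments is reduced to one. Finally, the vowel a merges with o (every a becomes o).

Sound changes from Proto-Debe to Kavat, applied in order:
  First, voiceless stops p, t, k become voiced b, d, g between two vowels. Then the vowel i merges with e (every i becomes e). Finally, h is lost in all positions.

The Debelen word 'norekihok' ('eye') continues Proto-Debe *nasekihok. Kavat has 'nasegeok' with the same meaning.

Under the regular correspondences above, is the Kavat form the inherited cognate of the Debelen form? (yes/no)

yes

Derive the expected Kavat reflex of *nasekihok:
Kavat: start from *nasekihok.
  rule 1 (intervocalic voicing): nasekihok → nasegihok
  rule 2 (vowel merger): nasegihok → nasegehok
  rule 3 (h-loss): nasegehok → nasegeok
  ⇒ Kavat nasegeok
Kavat 'nasegeok' matches the regular reflex exactly, so the pair is cognate.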